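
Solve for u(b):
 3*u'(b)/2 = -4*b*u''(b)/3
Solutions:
 u(b) = C1 + C2/b^(1/8)


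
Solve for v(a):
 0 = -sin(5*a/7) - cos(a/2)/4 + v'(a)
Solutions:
 v(a) = C1 + sin(a/2)/2 - 7*cos(5*a/7)/5


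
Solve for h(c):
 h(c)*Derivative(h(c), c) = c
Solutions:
 h(c) = -sqrt(C1 + c^2)
 h(c) = sqrt(C1 + c^2)


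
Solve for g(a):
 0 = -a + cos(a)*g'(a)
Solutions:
 g(a) = C1 + Integral(a/cos(a), a)


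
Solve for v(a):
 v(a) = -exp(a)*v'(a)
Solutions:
 v(a) = C1*exp(exp(-a))


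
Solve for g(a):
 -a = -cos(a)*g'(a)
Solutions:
 g(a) = C1 + Integral(a/cos(a), a)


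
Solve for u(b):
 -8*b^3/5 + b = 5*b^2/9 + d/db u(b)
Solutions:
 u(b) = C1 - 2*b^4/5 - 5*b^3/27 + b^2/2


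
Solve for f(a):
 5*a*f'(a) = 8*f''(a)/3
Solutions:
 f(a) = C1 + C2*erfi(sqrt(15)*a/4)


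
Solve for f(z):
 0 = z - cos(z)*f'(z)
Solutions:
 f(z) = C1 + Integral(z/cos(z), z)


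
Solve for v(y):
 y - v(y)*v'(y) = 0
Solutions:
 v(y) = -sqrt(C1 + y^2)
 v(y) = sqrt(C1 + y^2)


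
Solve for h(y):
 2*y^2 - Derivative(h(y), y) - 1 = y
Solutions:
 h(y) = C1 + 2*y^3/3 - y^2/2 - y


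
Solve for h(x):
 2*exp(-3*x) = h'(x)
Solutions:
 h(x) = C1 - 2*exp(-3*x)/3


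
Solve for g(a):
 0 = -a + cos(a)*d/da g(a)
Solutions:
 g(a) = C1 + Integral(a/cos(a), a)


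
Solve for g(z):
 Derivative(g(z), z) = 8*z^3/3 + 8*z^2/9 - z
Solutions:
 g(z) = C1 + 2*z^4/3 + 8*z^3/27 - z^2/2


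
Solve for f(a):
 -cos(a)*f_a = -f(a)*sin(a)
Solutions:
 f(a) = C1/cos(a)


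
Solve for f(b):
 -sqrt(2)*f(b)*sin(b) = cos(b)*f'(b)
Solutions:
 f(b) = C1*cos(b)^(sqrt(2))


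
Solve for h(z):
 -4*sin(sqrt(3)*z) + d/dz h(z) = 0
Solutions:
 h(z) = C1 - 4*sqrt(3)*cos(sqrt(3)*z)/3


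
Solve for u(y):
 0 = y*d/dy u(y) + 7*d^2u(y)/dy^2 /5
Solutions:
 u(y) = C1 + C2*erf(sqrt(70)*y/14)


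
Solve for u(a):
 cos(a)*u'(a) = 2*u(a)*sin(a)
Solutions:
 u(a) = C1/cos(a)^2


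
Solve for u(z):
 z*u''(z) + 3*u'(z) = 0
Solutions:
 u(z) = C1 + C2/z^2


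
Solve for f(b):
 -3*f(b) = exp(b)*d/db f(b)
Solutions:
 f(b) = C1*exp(3*exp(-b))


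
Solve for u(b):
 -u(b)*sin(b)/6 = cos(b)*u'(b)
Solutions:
 u(b) = C1*cos(b)^(1/6)


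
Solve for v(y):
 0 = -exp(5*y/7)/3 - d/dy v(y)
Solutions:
 v(y) = C1 - 7*exp(5*y/7)/15


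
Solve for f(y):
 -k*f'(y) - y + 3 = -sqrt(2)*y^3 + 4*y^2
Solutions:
 f(y) = C1 + sqrt(2)*y^4/(4*k) - 4*y^3/(3*k) - y^2/(2*k) + 3*y/k


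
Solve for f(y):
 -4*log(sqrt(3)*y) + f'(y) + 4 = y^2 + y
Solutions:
 f(y) = C1 + y^3/3 + y^2/2 + 4*y*log(y) - 8*y + y*log(9)


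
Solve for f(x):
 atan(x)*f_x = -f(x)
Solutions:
 f(x) = C1*exp(-Integral(1/atan(x), x))


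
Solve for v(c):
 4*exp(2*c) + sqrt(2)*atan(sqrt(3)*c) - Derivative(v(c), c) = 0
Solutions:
 v(c) = C1 + sqrt(2)*(c*atan(sqrt(3)*c) - sqrt(3)*log(3*c^2 + 1)/6) + 2*exp(2*c)


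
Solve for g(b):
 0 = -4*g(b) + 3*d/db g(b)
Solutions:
 g(b) = C1*exp(4*b/3)


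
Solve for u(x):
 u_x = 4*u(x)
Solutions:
 u(x) = C1*exp(4*x)


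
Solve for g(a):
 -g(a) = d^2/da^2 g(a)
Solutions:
 g(a) = C1*sin(a) + C2*cos(a)


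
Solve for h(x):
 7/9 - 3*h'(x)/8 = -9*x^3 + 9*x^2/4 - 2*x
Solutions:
 h(x) = C1 + 6*x^4 - 2*x^3 + 8*x^2/3 + 56*x/27


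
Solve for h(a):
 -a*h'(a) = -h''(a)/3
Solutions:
 h(a) = C1 + C2*erfi(sqrt(6)*a/2)


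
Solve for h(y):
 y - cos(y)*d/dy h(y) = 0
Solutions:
 h(y) = C1 + Integral(y/cos(y), y)


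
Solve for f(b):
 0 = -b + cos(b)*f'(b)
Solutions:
 f(b) = C1 + Integral(b/cos(b), b)


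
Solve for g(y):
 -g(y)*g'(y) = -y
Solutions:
 g(y) = -sqrt(C1 + y^2)
 g(y) = sqrt(C1 + y^2)


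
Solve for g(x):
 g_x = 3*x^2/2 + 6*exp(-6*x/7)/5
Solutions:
 g(x) = C1 + x^3/2 - 7*exp(-6*x/7)/5


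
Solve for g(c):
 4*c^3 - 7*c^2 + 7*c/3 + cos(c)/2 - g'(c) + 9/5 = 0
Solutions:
 g(c) = C1 + c^4 - 7*c^3/3 + 7*c^2/6 + 9*c/5 + sin(c)/2


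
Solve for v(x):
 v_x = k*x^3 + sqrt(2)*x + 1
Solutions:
 v(x) = C1 + k*x^4/4 + sqrt(2)*x^2/2 + x


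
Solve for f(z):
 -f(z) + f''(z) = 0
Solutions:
 f(z) = C1*exp(-z) + C2*exp(z)


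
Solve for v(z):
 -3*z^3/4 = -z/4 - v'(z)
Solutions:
 v(z) = C1 + 3*z^4/16 - z^2/8


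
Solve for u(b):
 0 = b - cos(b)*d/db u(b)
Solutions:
 u(b) = C1 + Integral(b/cos(b), b)


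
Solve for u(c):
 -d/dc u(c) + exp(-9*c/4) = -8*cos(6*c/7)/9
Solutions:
 u(c) = C1 + 28*sin(6*c/7)/27 - 4*exp(-9*c/4)/9


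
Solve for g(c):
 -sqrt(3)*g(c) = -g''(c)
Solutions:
 g(c) = C1*exp(-3^(1/4)*c) + C2*exp(3^(1/4)*c)


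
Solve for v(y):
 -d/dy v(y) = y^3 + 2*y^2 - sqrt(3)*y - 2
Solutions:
 v(y) = C1 - y^4/4 - 2*y^3/3 + sqrt(3)*y^2/2 + 2*y


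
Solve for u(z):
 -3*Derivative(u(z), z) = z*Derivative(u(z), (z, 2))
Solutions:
 u(z) = C1 + C2/z^2


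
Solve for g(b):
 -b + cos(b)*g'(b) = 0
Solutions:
 g(b) = C1 + Integral(b/cos(b), b)


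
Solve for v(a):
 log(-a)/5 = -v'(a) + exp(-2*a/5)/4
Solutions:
 v(a) = C1 - a*log(-a)/5 + a/5 - 5*exp(-2*a/5)/8


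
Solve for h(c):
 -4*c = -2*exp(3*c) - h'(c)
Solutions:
 h(c) = C1 + 2*c^2 - 2*exp(3*c)/3


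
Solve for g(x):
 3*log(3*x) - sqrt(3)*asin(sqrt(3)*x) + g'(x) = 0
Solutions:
 g(x) = C1 - 3*x*log(x) - 3*x*log(3) + 3*x + sqrt(3)*(x*asin(sqrt(3)*x) + sqrt(3)*sqrt(1 - 3*x^2)/3)


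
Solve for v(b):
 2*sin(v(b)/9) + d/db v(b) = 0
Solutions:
 2*b + 9*log(cos(v(b)/9) - 1)/2 - 9*log(cos(v(b)/9) + 1)/2 = C1


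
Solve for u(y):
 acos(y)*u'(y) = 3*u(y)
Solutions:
 u(y) = C1*exp(3*Integral(1/acos(y), y))


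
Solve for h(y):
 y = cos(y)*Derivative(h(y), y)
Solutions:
 h(y) = C1 + Integral(y/cos(y), y)


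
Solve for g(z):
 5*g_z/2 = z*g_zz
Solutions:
 g(z) = C1 + C2*z^(7/2)


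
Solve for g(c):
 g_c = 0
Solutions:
 g(c) = C1


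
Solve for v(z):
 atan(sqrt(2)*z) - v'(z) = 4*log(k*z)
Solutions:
 v(z) = C1 - 4*z*log(k*z) + z*atan(sqrt(2)*z) + 4*z - sqrt(2)*log(2*z^2 + 1)/4


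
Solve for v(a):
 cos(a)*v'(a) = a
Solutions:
 v(a) = C1 + Integral(a/cos(a), a)


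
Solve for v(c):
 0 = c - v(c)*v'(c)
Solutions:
 v(c) = -sqrt(C1 + c^2)
 v(c) = sqrt(C1 + c^2)


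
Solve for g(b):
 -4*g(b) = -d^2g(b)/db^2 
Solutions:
 g(b) = C1*exp(-2*b) + C2*exp(2*b)


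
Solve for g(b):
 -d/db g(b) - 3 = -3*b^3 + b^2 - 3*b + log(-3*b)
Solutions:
 g(b) = C1 + 3*b^4/4 - b^3/3 + 3*b^2/2 - b*log(-b) + b*(-2 - log(3))


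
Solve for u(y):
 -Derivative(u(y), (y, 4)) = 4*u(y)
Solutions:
 u(y) = (C1*sin(y) + C2*cos(y))*exp(-y) + (C3*sin(y) + C4*cos(y))*exp(y)


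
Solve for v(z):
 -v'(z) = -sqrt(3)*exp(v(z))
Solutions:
 v(z) = log(-1/(C1 + sqrt(3)*z))


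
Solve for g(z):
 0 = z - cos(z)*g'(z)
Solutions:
 g(z) = C1 + Integral(z/cos(z), z)


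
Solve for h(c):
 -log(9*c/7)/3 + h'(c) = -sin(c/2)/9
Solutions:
 h(c) = C1 + c*log(c)/3 - c*log(7) - c/3 + 2*c*log(21)/3 + 2*cos(c/2)/9


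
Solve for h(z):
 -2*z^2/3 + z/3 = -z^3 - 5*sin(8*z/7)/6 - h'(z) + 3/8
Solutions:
 h(z) = C1 - z^4/4 + 2*z^3/9 - z^2/6 + 3*z/8 + 35*cos(8*z/7)/48


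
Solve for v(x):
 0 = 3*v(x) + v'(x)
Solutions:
 v(x) = C1*exp(-3*x)


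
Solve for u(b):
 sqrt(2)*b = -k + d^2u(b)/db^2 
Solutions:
 u(b) = C1 + C2*b + sqrt(2)*b^3/6 + b^2*k/2


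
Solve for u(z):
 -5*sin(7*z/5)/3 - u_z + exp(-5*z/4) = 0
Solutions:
 u(z) = C1 + 25*cos(7*z/5)/21 - 4*exp(-5*z/4)/5


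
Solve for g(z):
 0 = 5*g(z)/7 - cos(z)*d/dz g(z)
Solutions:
 g(z) = C1*(sin(z) + 1)^(5/14)/(sin(z) - 1)^(5/14)


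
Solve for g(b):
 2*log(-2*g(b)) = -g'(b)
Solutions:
 Integral(1/(log(-_y) + log(2)), (_y, g(b)))/2 = C1 - b


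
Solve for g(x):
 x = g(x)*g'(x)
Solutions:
 g(x) = -sqrt(C1 + x^2)
 g(x) = sqrt(C1 + x^2)


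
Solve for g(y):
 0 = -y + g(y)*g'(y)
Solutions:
 g(y) = -sqrt(C1 + y^2)
 g(y) = sqrt(C1 + y^2)


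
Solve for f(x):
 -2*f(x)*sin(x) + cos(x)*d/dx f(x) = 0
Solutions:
 f(x) = C1/cos(x)^2


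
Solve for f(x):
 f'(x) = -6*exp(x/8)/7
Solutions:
 f(x) = C1 - 48*exp(x/8)/7


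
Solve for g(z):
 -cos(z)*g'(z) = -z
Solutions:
 g(z) = C1 + Integral(z/cos(z), z)


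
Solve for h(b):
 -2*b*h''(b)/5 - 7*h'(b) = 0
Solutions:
 h(b) = C1 + C2/b^(33/2)


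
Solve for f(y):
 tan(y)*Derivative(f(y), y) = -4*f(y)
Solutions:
 f(y) = C1/sin(y)^4


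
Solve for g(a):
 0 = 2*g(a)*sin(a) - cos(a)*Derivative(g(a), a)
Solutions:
 g(a) = C1/cos(a)^2


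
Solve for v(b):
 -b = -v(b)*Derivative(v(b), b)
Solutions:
 v(b) = -sqrt(C1 + b^2)
 v(b) = sqrt(C1 + b^2)


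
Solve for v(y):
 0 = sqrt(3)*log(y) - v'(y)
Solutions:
 v(y) = C1 + sqrt(3)*y*log(y) - sqrt(3)*y


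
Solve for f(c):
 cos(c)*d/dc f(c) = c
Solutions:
 f(c) = C1 + Integral(c/cos(c), c)


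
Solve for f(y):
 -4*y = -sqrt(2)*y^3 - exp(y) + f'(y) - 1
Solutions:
 f(y) = C1 + sqrt(2)*y^4/4 - 2*y^2 + y + exp(y)


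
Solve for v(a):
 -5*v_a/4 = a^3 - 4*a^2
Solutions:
 v(a) = C1 - a^4/5 + 16*a^3/15


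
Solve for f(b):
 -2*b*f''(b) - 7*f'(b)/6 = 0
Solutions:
 f(b) = C1 + C2*b^(5/12)


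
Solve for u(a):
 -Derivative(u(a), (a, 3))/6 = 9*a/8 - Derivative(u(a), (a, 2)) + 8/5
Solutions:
 u(a) = C1 + C2*a + C3*exp(6*a) + 3*a^3/16 + 143*a^2/160


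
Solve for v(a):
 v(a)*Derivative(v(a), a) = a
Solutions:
 v(a) = -sqrt(C1 + a^2)
 v(a) = sqrt(C1 + a^2)


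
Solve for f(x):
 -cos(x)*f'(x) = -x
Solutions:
 f(x) = C1 + Integral(x/cos(x), x)


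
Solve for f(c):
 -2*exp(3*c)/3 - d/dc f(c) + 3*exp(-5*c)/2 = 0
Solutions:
 f(c) = C1 - 2*exp(3*c)/9 - 3*exp(-5*c)/10


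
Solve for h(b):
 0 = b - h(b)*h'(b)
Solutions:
 h(b) = -sqrt(C1 + b^2)
 h(b) = sqrt(C1 + b^2)


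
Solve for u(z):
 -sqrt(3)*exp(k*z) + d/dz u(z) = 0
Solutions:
 u(z) = C1 + sqrt(3)*exp(k*z)/k


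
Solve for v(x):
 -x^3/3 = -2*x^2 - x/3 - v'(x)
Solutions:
 v(x) = C1 + x^4/12 - 2*x^3/3 - x^2/6


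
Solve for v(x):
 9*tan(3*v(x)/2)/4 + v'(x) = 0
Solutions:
 v(x) = -2*asin(C1*exp(-27*x/8))/3 + 2*pi/3
 v(x) = 2*asin(C1*exp(-27*x/8))/3


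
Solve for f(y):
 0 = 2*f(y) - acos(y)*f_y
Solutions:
 f(y) = C1*exp(2*Integral(1/acos(y), y))


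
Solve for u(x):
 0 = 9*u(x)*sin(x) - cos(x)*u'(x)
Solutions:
 u(x) = C1/cos(x)^9


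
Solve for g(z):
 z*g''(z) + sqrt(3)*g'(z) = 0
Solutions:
 g(z) = C1 + C2*z^(1 - sqrt(3))


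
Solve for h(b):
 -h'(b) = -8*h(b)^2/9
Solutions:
 h(b) = -9/(C1 + 8*b)


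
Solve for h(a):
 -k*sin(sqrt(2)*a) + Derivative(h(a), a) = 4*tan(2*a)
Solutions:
 h(a) = C1 - sqrt(2)*k*cos(sqrt(2)*a)/2 - 2*log(cos(2*a))


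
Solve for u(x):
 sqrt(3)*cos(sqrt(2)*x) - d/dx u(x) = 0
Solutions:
 u(x) = C1 + sqrt(6)*sin(sqrt(2)*x)/2


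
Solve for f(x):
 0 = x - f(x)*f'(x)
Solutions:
 f(x) = -sqrt(C1 + x^2)
 f(x) = sqrt(C1 + x^2)


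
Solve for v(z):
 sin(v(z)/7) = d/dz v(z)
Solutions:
 -z + 7*log(cos(v(z)/7) - 1)/2 - 7*log(cos(v(z)/7) + 1)/2 = C1


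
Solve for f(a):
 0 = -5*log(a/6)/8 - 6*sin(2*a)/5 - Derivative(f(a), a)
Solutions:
 f(a) = C1 - 5*a*log(a)/8 + 5*a/8 + 5*a*log(6)/8 + 3*cos(2*a)/5


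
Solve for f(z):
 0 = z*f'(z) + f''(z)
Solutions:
 f(z) = C1 + C2*erf(sqrt(2)*z/2)


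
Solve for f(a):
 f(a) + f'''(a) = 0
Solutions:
 f(a) = C3*exp(-a) + (C1*sin(sqrt(3)*a/2) + C2*cos(sqrt(3)*a/2))*exp(a/2)


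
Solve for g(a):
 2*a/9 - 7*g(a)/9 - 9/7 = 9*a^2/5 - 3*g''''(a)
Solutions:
 g(a) = C1*exp(-21^(1/4)*a/3) + C2*exp(21^(1/4)*a/3) + C3*sin(21^(1/4)*a/3) + C4*cos(21^(1/4)*a/3) - 81*a^2/35 + 2*a/7 - 81/49


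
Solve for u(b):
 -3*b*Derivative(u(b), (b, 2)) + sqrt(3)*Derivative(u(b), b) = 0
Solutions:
 u(b) = C1 + C2*b^(sqrt(3)/3 + 1)


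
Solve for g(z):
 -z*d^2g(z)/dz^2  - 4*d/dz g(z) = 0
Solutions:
 g(z) = C1 + C2/z^3


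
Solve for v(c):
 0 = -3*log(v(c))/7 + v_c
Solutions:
 li(v(c)) = C1 + 3*c/7


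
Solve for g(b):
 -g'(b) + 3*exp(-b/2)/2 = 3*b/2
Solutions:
 g(b) = C1 - 3*b^2/4 - 3*exp(-b/2)


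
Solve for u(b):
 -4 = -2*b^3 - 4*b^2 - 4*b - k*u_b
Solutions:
 u(b) = C1 - b^4/(2*k) - 4*b^3/(3*k) - 2*b^2/k + 4*b/k


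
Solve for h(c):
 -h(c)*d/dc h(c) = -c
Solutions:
 h(c) = -sqrt(C1 + c^2)
 h(c) = sqrt(C1 + c^2)


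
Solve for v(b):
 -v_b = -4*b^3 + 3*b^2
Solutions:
 v(b) = C1 + b^4 - b^3


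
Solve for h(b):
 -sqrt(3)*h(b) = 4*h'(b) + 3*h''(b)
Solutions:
 h(b) = (C1*sin(b*sqrt(-4 + 3*sqrt(3))/3) + C2*cos(b*sqrt(-4 + 3*sqrt(3))/3))*exp(-2*b/3)


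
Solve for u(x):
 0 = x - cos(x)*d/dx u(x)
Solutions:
 u(x) = C1 + Integral(x/cos(x), x)


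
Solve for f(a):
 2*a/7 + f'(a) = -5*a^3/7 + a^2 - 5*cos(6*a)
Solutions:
 f(a) = C1 - 5*a^4/28 + a^3/3 - a^2/7 - 5*sin(6*a)/6


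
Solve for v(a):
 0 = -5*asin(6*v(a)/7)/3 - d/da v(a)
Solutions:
 Integral(1/asin(6*_y/7), (_y, v(a))) = C1 - 5*a/3


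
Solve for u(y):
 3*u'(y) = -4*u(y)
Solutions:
 u(y) = C1*exp(-4*y/3)


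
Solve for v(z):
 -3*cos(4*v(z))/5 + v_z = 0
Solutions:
 -3*z/5 - log(sin(4*v(z)) - 1)/8 + log(sin(4*v(z)) + 1)/8 = C1


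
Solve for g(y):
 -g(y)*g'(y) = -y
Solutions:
 g(y) = -sqrt(C1 + y^2)
 g(y) = sqrt(C1 + y^2)


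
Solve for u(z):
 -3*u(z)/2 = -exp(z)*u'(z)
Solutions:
 u(z) = C1*exp(-3*exp(-z)/2)


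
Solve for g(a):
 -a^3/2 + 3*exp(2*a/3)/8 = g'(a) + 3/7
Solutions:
 g(a) = C1 - a^4/8 - 3*a/7 + 9*exp(2*a/3)/16


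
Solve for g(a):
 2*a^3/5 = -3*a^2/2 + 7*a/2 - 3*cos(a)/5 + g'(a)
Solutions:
 g(a) = C1 + a^4/10 + a^3/2 - 7*a^2/4 + 3*sin(a)/5


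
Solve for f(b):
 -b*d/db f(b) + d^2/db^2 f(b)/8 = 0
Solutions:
 f(b) = C1 + C2*erfi(2*b)


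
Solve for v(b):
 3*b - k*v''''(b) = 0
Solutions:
 v(b) = C1 + C2*b + C3*b^2 + C4*b^3 + b^5/(40*k)


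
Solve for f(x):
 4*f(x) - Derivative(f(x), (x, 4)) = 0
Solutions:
 f(x) = C1*exp(-sqrt(2)*x) + C2*exp(sqrt(2)*x) + C3*sin(sqrt(2)*x) + C4*cos(sqrt(2)*x)


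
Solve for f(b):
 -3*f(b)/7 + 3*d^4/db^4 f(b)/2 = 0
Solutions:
 f(b) = C1*exp(-2^(1/4)*7^(3/4)*b/7) + C2*exp(2^(1/4)*7^(3/4)*b/7) + C3*sin(2^(1/4)*7^(3/4)*b/7) + C4*cos(2^(1/4)*7^(3/4)*b/7)


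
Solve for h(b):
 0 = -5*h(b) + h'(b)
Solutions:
 h(b) = C1*exp(5*b)


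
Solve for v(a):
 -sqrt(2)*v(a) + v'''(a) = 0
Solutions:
 v(a) = C3*exp(2^(1/6)*a) + (C1*sin(2^(1/6)*sqrt(3)*a/2) + C2*cos(2^(1/6)*sqrt(3)*a/2))*exp(-2^(1/6)*a/2)


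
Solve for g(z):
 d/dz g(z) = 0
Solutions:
 g(z) = C1


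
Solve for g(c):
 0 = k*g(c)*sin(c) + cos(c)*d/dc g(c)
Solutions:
 g(c) = C1*exp(k*log(cos(c)))


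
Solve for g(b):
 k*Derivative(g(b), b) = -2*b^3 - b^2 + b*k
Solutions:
 g(b) = C1 - b^4/(2*k) - b^3/(3*k) + b^2/2


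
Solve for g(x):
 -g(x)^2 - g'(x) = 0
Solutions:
 g(x) = 1/(C1 + x)


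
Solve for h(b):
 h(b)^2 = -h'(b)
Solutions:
 h(b) = 1/(C1 + b)


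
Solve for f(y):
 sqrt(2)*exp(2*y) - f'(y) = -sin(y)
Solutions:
 f(y) = C1 + sqrt(2)*exp(2*y)/2 - cos(y)


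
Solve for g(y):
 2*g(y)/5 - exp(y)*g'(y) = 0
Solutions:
 g(y) = C1*exp(-2*exp(-y)/5)


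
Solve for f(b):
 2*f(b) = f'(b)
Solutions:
 f(b) = C1*exp(2*b)


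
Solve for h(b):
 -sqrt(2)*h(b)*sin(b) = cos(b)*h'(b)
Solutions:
 h(b) = C1*cos(b)^(sqrt(2))


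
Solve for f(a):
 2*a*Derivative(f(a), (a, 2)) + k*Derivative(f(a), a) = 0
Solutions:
 f(a) = C1 + a^(1 - re(k)/2)*(C2*sin(log(a)*Abs(im(k))/2) + C3*cos(log(a)*im(k)/2))


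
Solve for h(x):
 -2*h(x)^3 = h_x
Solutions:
 h(x) = -sqrt(2)*sqrt(-1/(C1 - 2*x))/2
 h(x) = sqrt(2)*sqrt(-1/(C1 - 2*x))/2


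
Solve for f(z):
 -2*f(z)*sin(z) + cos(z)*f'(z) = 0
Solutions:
 f(z) = C1/cos(z)^2


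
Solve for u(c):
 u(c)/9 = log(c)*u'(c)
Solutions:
 u(c) = C1*exp(li(c)/9)


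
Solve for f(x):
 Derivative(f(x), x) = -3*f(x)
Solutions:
 f(x) = C1*exp(-3*x)


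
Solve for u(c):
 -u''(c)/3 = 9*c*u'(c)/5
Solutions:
 u(c) = C1 + C2*erf(3*sqrt(30)*c/10)


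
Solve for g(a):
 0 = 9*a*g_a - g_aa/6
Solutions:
 g(a) = C1 + C2*erfi(3*sqrt(3)*a)


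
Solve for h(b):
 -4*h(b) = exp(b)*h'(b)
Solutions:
 h(b) = C1*exp(4*exp(-b))


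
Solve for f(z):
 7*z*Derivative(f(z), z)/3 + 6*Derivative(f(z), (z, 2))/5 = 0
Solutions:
 f(z) = C1 + C2*erf(sqrt(35)*z/6)


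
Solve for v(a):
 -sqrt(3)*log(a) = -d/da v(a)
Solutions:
 v(a) = C1 + sqrt(3)*a*log(a) - sqrt(3)*a


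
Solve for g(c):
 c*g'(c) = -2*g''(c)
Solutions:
 g(c) = C1 + C2*erf(c/2)


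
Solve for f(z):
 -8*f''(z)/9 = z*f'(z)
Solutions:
 f(z) = C1 + C2*erf(3*z/4)


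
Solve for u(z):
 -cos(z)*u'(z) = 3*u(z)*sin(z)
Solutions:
 u(z) = C1*cos(z)^3


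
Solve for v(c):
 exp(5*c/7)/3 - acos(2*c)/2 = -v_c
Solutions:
 v(c) = C1 + c*acos(2*c)/2 - sqrt(1 - 4*c^2)/4 - 7*exp(5*c/7)/15


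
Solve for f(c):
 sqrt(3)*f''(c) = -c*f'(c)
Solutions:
 f(c) = C1 + C2*erf(sqrt(2)*3^(3/4)*c/6)


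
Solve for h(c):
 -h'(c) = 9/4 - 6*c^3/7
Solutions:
 h(c) = C1 + 3*c^4/14 - 9*c/4


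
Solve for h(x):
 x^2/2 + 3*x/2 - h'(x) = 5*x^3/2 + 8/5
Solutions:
 h(x) = C1 - 5*x^4/8 + x^3/6 + 3*x^2/4 - 8*x/5


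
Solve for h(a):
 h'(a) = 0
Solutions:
 h(a) = C1


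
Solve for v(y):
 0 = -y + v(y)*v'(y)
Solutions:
 v(y) = -sqrt(C1 + y^2)
 v(y) = sqrt(C1 + y^2)


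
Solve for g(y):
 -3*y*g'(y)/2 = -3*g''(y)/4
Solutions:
 g(y) = C1 + C2*erfi(y)


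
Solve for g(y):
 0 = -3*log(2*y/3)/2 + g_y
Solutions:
 g(y) = C1 + 3*y*log(y)/2 - 3*y*log(3)/2 - 3*y/2 + 3*y*log(2)/2


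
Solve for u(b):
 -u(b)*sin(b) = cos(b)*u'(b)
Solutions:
 u(b) = C1*cos(b)


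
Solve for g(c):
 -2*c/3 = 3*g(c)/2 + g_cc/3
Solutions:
 g(c) = C1*sin(3*sqrt(2)*c/2) + C2*cos(3*sqrt(2)*c/2) - 4*c/9


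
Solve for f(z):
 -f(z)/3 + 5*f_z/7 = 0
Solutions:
 f(z) = C1*exp(7*z/15)


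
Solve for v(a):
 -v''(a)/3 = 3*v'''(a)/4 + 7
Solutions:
 v(a) = C1 + C2*a + C3*exp(-4*a/9) - 21*a^2/2


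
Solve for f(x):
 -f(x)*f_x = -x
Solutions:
 f(x) = -sqrt(C1 + x^2)
 f(x) = sqrt(C1 + x^2)


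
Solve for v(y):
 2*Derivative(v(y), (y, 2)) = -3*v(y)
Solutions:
 v(y) = C1*sin(sqrt(6)*y/2) + C2*cos(sqrt(6)*y/2)


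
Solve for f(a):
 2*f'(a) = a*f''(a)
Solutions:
 f(a) = C1 + C2*a^3


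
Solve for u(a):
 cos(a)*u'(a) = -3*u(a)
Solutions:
 u(a) = C1*(sin(a) - 1)^(3/2)/(sin(a) + 1)^(3/2)


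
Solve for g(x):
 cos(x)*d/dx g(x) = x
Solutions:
 g(x) = C1 + Integral(x/cos(x), x)


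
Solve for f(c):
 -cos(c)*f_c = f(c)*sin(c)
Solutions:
 f(c) = C1*cos(c)


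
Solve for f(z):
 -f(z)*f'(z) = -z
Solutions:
 f(z) = -sqrt(C1 + z^2)
 f(z) = sqrt(C1 + z^2)


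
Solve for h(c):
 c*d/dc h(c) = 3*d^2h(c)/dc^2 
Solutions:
 h(c) = C1 + C2*erfi(sqrt(6)*c/6)


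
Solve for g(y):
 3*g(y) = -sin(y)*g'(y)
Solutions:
 g(y) = C1*(cos(y) + 1)^(3/2)/(cos(y) - 1)^(3/2)


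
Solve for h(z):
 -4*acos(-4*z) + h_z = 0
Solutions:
 h(z) = C1 + 4*z*acos(-4*z) + sqrt(1 - 16*z^2)


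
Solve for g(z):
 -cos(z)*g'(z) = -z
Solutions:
 g(z) = C1 + Integral(z/cos(z), z)


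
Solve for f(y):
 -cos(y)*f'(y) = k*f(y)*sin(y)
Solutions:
 f(y) = C1*exp(k*log(cos(y)))


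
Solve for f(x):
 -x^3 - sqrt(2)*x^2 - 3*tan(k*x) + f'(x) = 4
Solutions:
 f(x) = C1 + x^4/4 + sqrt(2)*x^3/3 + 4*x + 3*Piecewise((-log(cos(k*x))/k, Ne(k, 0)), (0, True))


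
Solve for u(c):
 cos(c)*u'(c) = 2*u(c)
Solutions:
 u(c) = C1*(sin(c) + 1)/(sin(c) - 1)


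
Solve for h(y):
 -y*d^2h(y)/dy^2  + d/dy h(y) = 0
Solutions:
 h(y) = C1 + C2*y^2


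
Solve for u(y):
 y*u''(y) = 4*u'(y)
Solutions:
 u(y) = C1 + C2*y^5


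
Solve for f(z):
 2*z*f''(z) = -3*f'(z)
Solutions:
 f(z) = C1 + C2/sqrt(z)


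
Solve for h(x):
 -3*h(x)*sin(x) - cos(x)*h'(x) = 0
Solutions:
 h(x) = C1*cos(x)^3


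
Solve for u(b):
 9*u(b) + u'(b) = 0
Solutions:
 u(b) = C1*exp(-9*b)


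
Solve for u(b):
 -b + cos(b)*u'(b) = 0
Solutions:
 u(b) = C1 + Integral(b/cos(b), b)


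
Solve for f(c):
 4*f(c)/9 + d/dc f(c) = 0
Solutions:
 f(c) = C1*exp(-4*c/9)


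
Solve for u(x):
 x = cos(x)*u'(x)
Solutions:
 u(x) = C1 + Integral(x/cos(x), x)


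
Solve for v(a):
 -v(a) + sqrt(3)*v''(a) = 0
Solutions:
 v(a) = C1*exp(-3^(3/4)*a/3) + C2*exp(3^(3/4)*a/3)


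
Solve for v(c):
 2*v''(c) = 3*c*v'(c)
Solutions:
 v(c) = C1 + C2*erfi(sqrt(3)*c/2)


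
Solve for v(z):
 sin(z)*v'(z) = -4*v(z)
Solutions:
 v(z) = C1*(cos(z)^2 + 2*cos(z) + 1)/(cos(z)^2 - 2*cos(z) + 1)


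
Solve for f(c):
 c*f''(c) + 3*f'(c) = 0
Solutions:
 f(c) = C1 + C2/c^2


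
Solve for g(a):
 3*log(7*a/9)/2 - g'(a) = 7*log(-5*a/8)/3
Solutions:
 g(a) = C1 - 5*a*log(a)/6 + a*(-3*log(15) + 5/6 + log(7)/2 + 2*log(5)/3 + log(896) - 7*I*pi/3)


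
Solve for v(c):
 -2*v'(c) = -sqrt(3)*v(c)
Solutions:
 v(c) = C1*exp(sqrt(3)*c/2)


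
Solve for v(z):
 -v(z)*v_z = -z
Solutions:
 v(z) = -sqrt(C1 + z^2)
 v(z) = sqrt(C1 + z^2)


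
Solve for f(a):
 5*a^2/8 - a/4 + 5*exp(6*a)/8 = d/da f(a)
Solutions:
 f(a) = C1 + 5*a^3/24 - a^2/8 + 5*exp(6*a)/48


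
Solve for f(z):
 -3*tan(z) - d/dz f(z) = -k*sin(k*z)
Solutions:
 f(z) = C1 + k*Piecewise((-cos(k*z)/k, Ne(k, 0)), (0, True)) + 3*log(cos(z))


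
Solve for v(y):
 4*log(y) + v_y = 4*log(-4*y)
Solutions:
 v(y) = C1 + 4*y*(2*log(2) + I*pi)


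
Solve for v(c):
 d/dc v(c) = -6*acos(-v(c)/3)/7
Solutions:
 Integral(1/acos(-_y/3), (_y, v(c))) = C1 - 6*c/7


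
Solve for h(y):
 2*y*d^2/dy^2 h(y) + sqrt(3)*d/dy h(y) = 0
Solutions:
 h(y) = C1 + C2*y^(1 - sqrt(3)/2)


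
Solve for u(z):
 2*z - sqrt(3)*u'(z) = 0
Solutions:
 u(z) = C1 + sqrt(3)*z^2/3


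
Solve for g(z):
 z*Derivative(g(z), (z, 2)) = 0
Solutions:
 g(z) = C1 + C2*z


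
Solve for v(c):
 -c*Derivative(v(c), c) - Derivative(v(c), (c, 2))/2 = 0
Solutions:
 v(c) = C1 + C2*erf(c)


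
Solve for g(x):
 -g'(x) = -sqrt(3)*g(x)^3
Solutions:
 g(x) = -sqrt(2)*sqrt(-1/(C1 + sqrt(3)*x))/2
 g(x) = sqrt(2)*sqrt(-1/(C1 + sqrt(3)*x))/2


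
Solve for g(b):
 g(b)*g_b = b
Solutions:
 g(b) = -sqrt(C1 + b^2)
 g(b) = sqrt(C1 + b^2)


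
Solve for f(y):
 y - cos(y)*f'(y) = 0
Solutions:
 f(y) = C1 + Integral(y/cos(y), y)


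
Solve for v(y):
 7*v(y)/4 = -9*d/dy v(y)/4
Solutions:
 v(y) = C1*exp(-7*y/9)


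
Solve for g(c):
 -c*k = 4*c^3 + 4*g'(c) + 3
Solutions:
 g(c) = C1 - c^4/4 - c^2*k/8 - 3*c/4


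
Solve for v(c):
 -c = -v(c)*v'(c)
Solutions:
 v(c) = -sqrt(C1 + c^2)
 v(c) = sqrt(C1 + c^2)


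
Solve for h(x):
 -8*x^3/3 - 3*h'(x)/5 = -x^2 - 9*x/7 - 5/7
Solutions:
 h(x) = C1 - 10*x^4/9 + 5*x^3/9 + 15*x^2/14 + 25*x/21


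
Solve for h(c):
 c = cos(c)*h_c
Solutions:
 h(c) = C1 + Integral(c/cos(c), c)


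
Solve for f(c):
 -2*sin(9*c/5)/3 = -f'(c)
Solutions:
 f(c) = C1 - 10*cos(9*c/5)/27


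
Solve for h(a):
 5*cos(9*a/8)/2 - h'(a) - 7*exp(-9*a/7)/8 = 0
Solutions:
 h(a) = C1 + 20*sin(9*a/8)/9 + 49*exp(-9*a/7)/72


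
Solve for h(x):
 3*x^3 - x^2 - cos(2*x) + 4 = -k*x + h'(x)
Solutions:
 h(x) = C1 + k*x^2/2 + 3*x^4/4 - x^3/3 + 4*x - sin(2*x)/2


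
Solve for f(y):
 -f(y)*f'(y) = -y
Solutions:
 f(y) = -sqrt(C1 + y^2)
 f(y) = sqrt(C1 + y^2)


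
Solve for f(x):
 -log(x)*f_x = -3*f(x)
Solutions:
 f(x) = C1*exp(3*li(x))


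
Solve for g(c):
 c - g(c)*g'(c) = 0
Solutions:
 g(c) = -sqrt(C1 + c^2)
 g(c) = sqrt(C1 + c^2)


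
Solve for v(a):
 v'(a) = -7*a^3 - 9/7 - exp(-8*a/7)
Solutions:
 v(a) = C1 - 7*a^4/4 - 9*a/7 + 7*exp(-8*a/7)/8


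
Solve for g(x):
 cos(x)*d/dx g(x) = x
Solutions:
 g(x) = C1 + Integral(x/cos(x), x)


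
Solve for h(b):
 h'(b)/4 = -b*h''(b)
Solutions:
 h(b) = C1 + C2*b^(3/4)


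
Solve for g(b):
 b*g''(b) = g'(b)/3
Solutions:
 g(b) = C1 + C2*b^(4/3)


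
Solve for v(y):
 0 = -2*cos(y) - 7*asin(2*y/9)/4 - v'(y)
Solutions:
 v(y) = C1 - 7*y*asin(2*y/9)/4 - 7*sqrt(81 - 4*y^2)/8 - 2*sin(y)


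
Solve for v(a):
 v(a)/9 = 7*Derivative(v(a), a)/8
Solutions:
 v(a) = C1*exp(8*a/63)


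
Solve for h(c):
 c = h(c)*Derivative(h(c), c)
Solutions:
 h(c) = -sqrt(C1 + c^2)
 h(c) = sqrt(C1 + c^2)


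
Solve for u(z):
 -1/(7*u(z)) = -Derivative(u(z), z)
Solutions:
 u(z) = -sqrt(C1 + 14*z)/7
 u(z) = sqrt(C1 + 14*z)/7


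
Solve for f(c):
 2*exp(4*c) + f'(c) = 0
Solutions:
 f(c) = C1 - exp(4*c)/2


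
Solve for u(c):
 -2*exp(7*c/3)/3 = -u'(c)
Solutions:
 u(c) = C1 + 2*exp(7*c/3)/7


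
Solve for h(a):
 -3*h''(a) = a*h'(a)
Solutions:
 h(a) = C1 + C2*erf(sqrt(6)*a/6)


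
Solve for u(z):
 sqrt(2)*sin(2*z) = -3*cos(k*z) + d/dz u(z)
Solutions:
 u(z) = C1 - sqrt(2)*cos(2*z)/2 + 3*sin(k*z)/k


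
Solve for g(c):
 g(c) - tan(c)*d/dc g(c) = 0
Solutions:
 g(c) = C1*sin(c)


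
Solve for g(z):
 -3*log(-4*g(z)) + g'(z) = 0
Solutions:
 -Integral(1/(log(-_y) + 2*log(2)), (_y, g(z)))/3 = C1 - z


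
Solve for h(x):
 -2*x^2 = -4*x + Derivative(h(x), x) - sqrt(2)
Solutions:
 h(x) = C1 - 2*x^3/3 + 2*x^2 + sqrt(2)*x


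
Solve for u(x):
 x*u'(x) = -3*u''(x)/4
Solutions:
 u(x) = C1 + C2*erf(sqrt(6)*x/3)


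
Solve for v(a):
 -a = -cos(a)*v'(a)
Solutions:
 v(a) = C1 + Integral(a/cos(a), a)


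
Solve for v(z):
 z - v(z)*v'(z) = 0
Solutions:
 v(z) = -sqrt(C1 + z^2)
 v(z) = sqrt(C1 + z^2)


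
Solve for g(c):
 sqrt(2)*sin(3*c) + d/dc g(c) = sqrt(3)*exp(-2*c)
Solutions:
 g(c) = C1 + sqrt(2)*cos(3*c)/3 - sqrt(3)*exp(-2*c)/2


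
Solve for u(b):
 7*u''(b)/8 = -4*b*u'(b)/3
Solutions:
 u(b) = C1 + C2*erf(4*sqrt(21)*b/21)


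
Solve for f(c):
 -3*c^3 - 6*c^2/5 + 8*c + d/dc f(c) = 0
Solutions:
 f(c) = C1 + 3*c^4/4 + 2*c^3/5 - 4*c^2


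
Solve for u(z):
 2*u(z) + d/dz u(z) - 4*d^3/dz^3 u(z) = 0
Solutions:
 u(z) = C1*exp(-3^(1/3)*z*(3^(1/3)/(sqrt(321) + 18)^(1/3) + (sqrt(321) + 18)^(1/3))/12)*sin(3^(1/6)*z*(-3^(2/3)*(sqrt(321) + 18)^(1/3) + 3/(sqrt(321) + 18)^(1/3))/12) + C2*exp(-3^(1/3)*z*(3^(1/3)/(sqrt(321) + 18)^(1/3) + (sqrt(321) + 18)^(1/3))/12)*cos(3^(1/6)*z*(-3^(2/3)*(sqrt(321) + 18)^(1/3) + 3/(sqrt(321) + 18)^(1/3))/12) + C3*exp(3^(1/3)*z*(3^(1/3)/(sqrt(321) + 18)^(1/3) + (sqrt(321) + 18)^(1/3))/6)


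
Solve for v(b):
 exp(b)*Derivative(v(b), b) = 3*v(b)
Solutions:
 v(b) = C1*exp(-3*exp(-b))


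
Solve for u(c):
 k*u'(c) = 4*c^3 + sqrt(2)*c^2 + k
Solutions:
 u(c) = C1 + c^4/k + sqrt(2)*c^3/(3*k) + c


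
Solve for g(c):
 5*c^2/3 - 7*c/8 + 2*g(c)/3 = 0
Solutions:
 g(c) = c*(21 - 40*c)/16


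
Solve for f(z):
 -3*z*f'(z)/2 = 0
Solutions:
 f(z) = C1


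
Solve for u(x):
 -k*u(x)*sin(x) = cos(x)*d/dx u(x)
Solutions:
 u(x) = C1*exp(k*log(cos(x)))


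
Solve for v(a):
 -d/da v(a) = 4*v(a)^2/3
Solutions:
 v(a) = 3/(C1 + 4*a)


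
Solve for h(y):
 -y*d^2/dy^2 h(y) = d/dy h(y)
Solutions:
 h(y) = C1 + C2*log(y)


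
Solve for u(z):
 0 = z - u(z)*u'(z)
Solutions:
 u(z) = -sqrt(C1 + z^2)
 u(z) = sqrt(C1 + z^2)


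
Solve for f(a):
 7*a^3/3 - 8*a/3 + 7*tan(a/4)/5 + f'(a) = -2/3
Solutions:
 f(a) = C1 - 7*a^4/12 + 4*a^2/3 - 2*a/3 + 28*log(cos(a/4))/5


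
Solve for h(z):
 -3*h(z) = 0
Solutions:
 h(z) = 0


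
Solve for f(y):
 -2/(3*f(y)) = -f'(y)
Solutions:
 f(y) = -sqrt(C1 + 12*y)/3
 f(y) = sqrt(C1 + 12*y)/3


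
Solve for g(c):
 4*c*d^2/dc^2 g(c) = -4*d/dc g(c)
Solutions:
 g(c) = C1 + C2*log(c)


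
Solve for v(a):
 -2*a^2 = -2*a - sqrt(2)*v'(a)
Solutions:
 v(a) = C1 + sqrt(2)*a^3/3 - sqrt(2)*a^2/2


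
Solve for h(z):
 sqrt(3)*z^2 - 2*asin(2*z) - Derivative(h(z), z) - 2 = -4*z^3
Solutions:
 h(z) = C1 + z^4 + sqrt(3)*z^3/3 - 2*z*asin(2*z) - 2*z - sqrt(1 - 4*z^2)


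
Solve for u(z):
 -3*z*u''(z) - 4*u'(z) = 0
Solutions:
 u(z) = C1 + C2/z^(1/3)


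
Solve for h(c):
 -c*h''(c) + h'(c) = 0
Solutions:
 h(c) = C1 + C2*c^2


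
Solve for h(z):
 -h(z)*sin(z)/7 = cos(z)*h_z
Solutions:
 h(z) = C1*cos(z)^(1/7)


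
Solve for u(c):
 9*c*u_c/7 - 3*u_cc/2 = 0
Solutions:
 u(c) = C1 + C2*erfi(sqrt(21)*c/7)


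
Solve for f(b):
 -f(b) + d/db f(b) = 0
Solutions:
 f(b) = C1*exp(b)


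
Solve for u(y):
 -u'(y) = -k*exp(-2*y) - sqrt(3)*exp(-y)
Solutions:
 u(y) = C1 - k*exp(-2*y)/2 - sqrt(3)*exp(-y)


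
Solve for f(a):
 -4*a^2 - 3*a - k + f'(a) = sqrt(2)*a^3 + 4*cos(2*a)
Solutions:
 f(a) = C1 + sqrt(2)*a^4/4 + 4*a^3/3 + 3*a^2/2 + a*k + 2*sin(2*a)


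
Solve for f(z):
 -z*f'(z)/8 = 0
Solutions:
 f(z) = C1


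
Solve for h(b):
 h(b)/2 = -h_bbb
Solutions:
 h(b) = C3*exp(-2^(2/3)*b/2) + (C1*sin(2^(2/3)*sqrt(3)*b/4) + C2*cos(2^(2/3)*sqrt(3)*b/4))*exp(2^(2/3)*b/4)


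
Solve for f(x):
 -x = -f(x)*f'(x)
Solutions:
 f(x) = -sqrt(C1 + x^2)
 f(x) = sqrt(C1 + x^2)


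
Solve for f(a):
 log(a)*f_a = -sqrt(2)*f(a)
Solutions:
 f(a) = C1*exp(-sqrt(2)*li(a))


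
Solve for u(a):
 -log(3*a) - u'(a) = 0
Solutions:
 u(a) = C1 - a*log(a) - a*log(3) + a


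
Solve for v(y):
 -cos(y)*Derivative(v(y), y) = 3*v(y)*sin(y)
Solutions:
 v(y) = C1*cos(y)^3


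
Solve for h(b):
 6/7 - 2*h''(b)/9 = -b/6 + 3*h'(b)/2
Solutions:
 h(b) = C1 + C2*exp(-27*b/4) + b^2/18 + 944*b/1701


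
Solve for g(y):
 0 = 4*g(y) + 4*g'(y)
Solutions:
 g(y) = C1*exp(-y)


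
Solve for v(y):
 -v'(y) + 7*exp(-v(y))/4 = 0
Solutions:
 v(y) = log(C1 + 7*y/4)


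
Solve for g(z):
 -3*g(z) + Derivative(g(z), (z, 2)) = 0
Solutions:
 g(z) = C1*exp(-sqrt(3)*z) + C2*exp(sqrt(3)*z)


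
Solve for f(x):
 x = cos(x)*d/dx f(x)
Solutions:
 f(x) = C1 + Integral(x/cos(x), x)


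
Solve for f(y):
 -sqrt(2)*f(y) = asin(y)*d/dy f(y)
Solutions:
 f(y) = C1*exp(-sqrt(2)*Integral(1/asin(y), y))


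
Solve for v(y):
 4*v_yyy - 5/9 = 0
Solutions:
 v(y) = C1 + C2*y + C3*y^2 + 5*y^3/216


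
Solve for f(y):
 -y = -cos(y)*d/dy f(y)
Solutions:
 f(y) = C1 + Integral(y/cos(y), y)


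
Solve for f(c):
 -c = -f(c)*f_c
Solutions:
 f(c) = -sqrt(C1 + c^2)
 f(c) = sqrt(C1 + c^2)


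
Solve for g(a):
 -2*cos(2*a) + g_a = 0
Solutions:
 g(a) = C1 + sin(2*a)


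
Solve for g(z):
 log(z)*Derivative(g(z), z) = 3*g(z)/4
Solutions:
 g(z) = C1*exp(3*li(z)/4)


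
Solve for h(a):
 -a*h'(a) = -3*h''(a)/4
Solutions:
 h(a) = C1 + C2*erfi(sqrt(6)*a/3)


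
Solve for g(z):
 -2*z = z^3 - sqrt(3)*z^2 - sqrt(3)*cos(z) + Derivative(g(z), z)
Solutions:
 g(z) = C1 - z^4/4 + sqrt(3)*z^3/3 - z^2 + sqrt(3)*sin(z)


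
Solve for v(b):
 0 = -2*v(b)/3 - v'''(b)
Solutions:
 v(b) = C3*exp(-2^(1/3)*3^(2/3)*b/3) + (C1*sin(2^(1/3)*3^(1/6)*b/2) + C2*cos(2^(1/3)*3^(1/6)*b/2))*exp(2^(1/3)*3^(2/3)*b/6)


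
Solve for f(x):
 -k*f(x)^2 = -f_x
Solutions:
 f(x) = -1/(C1 + k*x)


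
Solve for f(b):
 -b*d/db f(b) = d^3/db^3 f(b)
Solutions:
 f(b) = C1 + Integral(C2*airyai(-b) + C3*airybi(-b), b)


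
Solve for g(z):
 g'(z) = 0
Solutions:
 g(z) = C1


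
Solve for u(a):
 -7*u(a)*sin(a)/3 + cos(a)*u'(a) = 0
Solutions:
 u(a) = C1/cos(a)^(7/3)


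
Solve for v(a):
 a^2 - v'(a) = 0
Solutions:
 v(a) = C1 + a^3/3


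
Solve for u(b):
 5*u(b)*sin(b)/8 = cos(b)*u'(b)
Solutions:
 u(b) = C1/cos(b)^(5/8)


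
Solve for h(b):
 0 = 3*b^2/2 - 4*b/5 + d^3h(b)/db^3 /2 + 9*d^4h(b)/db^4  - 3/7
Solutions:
 h(b) = C1 + C2*b + C3*b^2 + C4*exp(-b/18) - b^5/20 + 137*b^4/30 - 11503*b^3/35


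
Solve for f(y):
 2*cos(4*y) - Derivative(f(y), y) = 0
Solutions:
 f(y) = C1 + sin(4*y)/2


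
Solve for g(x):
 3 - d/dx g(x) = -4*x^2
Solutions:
 g(x) = C1 + 4*x^3/3 + 3*x


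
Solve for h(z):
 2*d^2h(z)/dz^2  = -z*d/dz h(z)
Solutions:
 h(z) = C1 + C2*erf(z/2)


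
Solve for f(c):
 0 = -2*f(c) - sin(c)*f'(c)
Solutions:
 f(c) = C1*(cos(c) + 1)/(cos(c) - 1)


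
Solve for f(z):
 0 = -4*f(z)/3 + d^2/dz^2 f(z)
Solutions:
 f(z) = C1*exp(-2*sqrt(3)*z/3) + C2*exp(2*sqrt(3)*z/3)


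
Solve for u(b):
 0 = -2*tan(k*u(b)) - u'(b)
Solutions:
 u(b) = Piecewise((-asin(exp(C1*k - 2*b*k))/k + pi/k, Ne(k, 0)), (nan, True))
 u(b) = Piecewise((asin(exp(C1*k - 2*b*k))/k, Ne(k, 0)), (nan, True))


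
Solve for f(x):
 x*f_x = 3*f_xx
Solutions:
 f(x) = C1 + C2*erfi(sqrt(6)*x/6)


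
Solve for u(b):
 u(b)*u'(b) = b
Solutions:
 u(b) = -sqrt(C1 + b^2)
 u(b) = sqrt(C1 + b^2)


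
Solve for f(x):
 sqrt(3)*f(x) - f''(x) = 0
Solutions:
 f(x) = C1*exp(-3^(1/4)*x) + C2*exp(3^(1/4)*x)


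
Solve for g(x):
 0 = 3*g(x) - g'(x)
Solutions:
 g(x) = C1*exp(3*x)


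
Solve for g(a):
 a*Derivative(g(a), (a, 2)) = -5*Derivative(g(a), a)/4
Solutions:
 g(a) = C1 + C2/a^(1/4)


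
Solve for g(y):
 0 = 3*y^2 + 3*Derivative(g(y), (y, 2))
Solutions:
 g(y) = C1 + C2*y - y^4/12


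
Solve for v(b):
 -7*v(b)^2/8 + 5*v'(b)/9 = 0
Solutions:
 v(b) = -40/(C1 + 63*b)


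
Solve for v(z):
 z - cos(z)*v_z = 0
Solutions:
 v(z) = C1 + Integral(z/cos(z), z)


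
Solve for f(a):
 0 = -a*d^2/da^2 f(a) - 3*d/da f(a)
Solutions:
 f(a) = C1 + C2/a^2


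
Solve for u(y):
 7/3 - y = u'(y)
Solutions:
 u(y) = C1 - y^2/2 + 7*y/3


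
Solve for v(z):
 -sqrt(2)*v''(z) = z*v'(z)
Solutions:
 v(z) = C1 + C2*erf(2^(1/4)*z/2)


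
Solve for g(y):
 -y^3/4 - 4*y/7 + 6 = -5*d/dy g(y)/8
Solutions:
 g(y) = C1 + y^4/10 + 16*y^2/35 - 48*y/5


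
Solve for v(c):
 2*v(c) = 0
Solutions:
 v(c) = 0


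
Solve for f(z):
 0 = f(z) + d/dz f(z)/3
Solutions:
 f(z) = C1*exp(-3*z)


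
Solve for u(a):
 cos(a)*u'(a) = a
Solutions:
 u(a) = C1 + Integral(a/cos(a), a)


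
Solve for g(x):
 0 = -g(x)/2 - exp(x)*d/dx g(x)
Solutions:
 g(x) = C1*exp(exp(-x)/2)


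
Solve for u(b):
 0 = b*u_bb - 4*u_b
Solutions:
 u(b) = C1 + C2*b^5


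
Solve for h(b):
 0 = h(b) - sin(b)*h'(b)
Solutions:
 h(b) = C1*sqrt(cos(b) - 1)/sqrt(cos(b) + 1)


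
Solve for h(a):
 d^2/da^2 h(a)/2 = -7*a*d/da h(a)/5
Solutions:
 h(a) = C1 + C2*erf(sqrt(35)*a/5)


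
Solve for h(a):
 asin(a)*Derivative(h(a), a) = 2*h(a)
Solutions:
 h(a) = C1*exp(2*Integral(1/asin(a), a))


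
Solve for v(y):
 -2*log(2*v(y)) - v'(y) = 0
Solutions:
 Integral(1/(log(_y) + log(2)), (_y, v(y)))/2 = C1 - y


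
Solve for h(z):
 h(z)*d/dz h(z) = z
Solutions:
 h(z) = -sqrt(C1 + z^2)
 h(z) = sqrt(C1 + z^2)


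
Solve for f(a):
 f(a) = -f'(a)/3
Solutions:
 f(a) = C1*exp(-3*a)


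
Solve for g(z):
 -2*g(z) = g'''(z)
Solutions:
 g(z) = C3*exp(-2^(1/3)*z) + (C1*sin(2^(1/3)*sqrt(3)*z/2) + C2*cos(2^(1/3)*sqrt(3)*z/2))*exp(2^(1/3)*z/2)


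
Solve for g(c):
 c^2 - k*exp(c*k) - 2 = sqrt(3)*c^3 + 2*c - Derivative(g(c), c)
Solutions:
 g(c) = C1 + sqrt(3)*c^4/4 - c^3/3 + c^2 + 2*c + exp(c*k)


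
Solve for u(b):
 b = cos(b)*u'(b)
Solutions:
 u(b) = C1 + Integral(b/cos(b), b)


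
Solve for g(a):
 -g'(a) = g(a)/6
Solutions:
 g(a) = C1*exp(-a/6)


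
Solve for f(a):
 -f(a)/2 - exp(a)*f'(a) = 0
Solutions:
 f(a) = C1*exp(exp(-a)/2)


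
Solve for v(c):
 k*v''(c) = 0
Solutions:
 v(c) = C1 + C2*c


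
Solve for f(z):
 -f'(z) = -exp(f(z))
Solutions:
 f(z) = log(-1/(C1 + z))


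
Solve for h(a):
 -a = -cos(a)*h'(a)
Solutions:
 h(a) = C1 + Integral(a/cos(a), a)


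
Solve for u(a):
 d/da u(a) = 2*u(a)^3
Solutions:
 u(a) = -sqrt(2)*sqrt(-1/(C1 + 2*a))/2
 u(a) = sqrt(2)*sqrt(-1/(C1 + 2*a))/2


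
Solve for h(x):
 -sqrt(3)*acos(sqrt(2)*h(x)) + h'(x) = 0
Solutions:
 Integral(1/acos(sqrt(2)*_y), (_y, h(x))) = C1 + sqrt(3)*x


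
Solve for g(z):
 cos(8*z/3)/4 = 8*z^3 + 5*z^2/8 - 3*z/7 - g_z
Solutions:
 g(z) = C1 + 2*z^4 + 5*z^3/24 - 3*z^2/14 - 3*sin(8*z/3)/32


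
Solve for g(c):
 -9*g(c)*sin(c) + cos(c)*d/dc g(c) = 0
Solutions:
 g(c) = C1/cos(c)^9


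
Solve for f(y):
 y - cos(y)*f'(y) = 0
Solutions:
 f(y) = C1 + Integral(y/cos(y), y)


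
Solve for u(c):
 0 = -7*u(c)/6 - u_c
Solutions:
 u(c) = C1*exp(-7*c/6)


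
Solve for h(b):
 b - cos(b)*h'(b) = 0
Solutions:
 h(b) = C1 + Integral(b/cos(b), b)


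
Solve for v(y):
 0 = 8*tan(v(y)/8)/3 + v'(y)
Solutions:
 v(y) = -8*asin(C1*exp(-y/3)) + 8*pi
 v(y) = 8*asin(C1*exp(-y/3))


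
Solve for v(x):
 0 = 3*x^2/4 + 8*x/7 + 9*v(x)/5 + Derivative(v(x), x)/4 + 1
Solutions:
 v(x) = C1*exp(-36*x/5) - 5*x^2/12 - 785*x/1512 - 26315/54432


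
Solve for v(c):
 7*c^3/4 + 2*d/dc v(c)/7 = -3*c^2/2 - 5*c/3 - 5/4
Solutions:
 v(c) = C1 - 49*c^4/32 - 7*c^3/4 - 35*c^2/12 - 35*c/8


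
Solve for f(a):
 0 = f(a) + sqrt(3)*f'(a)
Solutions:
 f(a) = C1*exp(-sqrt(3)*a/3)


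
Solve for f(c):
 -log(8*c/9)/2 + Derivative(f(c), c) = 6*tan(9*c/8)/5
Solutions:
 f(c) = C1 + c*log(c)/2 - c*log(3) - c/2 + 3*c*log(2)/2 - 16*log(cos(9*c/8))/15


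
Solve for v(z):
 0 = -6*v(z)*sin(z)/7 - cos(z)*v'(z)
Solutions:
 v(z) = C1*cos(z)^(6/7)


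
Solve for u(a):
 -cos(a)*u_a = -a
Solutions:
 u(a) = C1 + Integral(a/cos(a), a)


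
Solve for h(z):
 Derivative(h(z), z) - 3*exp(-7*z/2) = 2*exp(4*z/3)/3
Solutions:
 h(z) = C1 + exp(4*z/3)/2 - 6*exp(-7*z/2)/7


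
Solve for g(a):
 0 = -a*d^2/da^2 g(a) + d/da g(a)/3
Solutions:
 g(a) = C1 + C2*a^(4/3)


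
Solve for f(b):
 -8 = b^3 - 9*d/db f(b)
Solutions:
 f(b) = C1 + b^4/36 + 8*b/9


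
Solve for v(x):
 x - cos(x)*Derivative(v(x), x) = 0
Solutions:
 v(x) = C1 + Integral(x/cos(x), x)


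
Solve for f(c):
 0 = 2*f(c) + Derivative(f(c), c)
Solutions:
 f(c) = C1*exp(-2*c)


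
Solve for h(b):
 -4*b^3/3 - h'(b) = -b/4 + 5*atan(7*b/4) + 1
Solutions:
 h(b) = C1 - b^4/3 + b^2/8 - 5*b*atan(7*b/4) - b + 10*log(49*b^2 + 16)/7


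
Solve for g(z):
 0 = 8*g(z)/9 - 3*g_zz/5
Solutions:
 g(z) = C1*exp(-2*sqrt(30)*z/9) + C2*exp(2*sqrt(30)*z/9)


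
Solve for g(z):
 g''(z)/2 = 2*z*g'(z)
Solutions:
 g(z) = C1 + C2*erfi(sqrt(2)*z)


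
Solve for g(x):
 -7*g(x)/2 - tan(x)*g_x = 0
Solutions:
 g(x) = C1/sin(x)^(7/2)


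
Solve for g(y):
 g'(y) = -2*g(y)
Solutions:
 g(y) = C1*exp(-2*y)


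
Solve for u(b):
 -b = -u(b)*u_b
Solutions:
 u(b) = -sqrt(C1 + b^2)
 u(b) = sqrt(C1 + b^2)


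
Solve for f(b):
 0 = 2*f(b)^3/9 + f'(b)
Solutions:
 f(b) = -3*sqrt(2)*sqrt(-1/(C1 - 2*b))/2
 f(b) = 3*sqrt(2)*sqrt(-1/(C1 - 2*b))/2


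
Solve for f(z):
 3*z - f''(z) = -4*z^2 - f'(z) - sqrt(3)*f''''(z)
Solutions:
 f(z) = C1 + C2*exp(z*(2*6^(1/3)/(sqrt(81 - 4*sqrt(3)) + 9)^(1/3) + 2^(2/3)*3^(1/6)*(sqrt(81 - 4*sqrt(3)) + 9)^(1/3))/12)*sin(z*(-6^(2/3)*(sqrt(81 - 4*sqrt(3)) + 9)^(1/3) + 2*2^(1/3)*3^(5/6)/(sqrt(81 - 4*sqrt(3)) + 9)^(1/3))/12) + C3*exp(z*(2*6^(1/3)/(sqrt(81 - 4*sqrt(3)) + 9)^(1/3) + 2^(2/3)*3^(1/6)*(sqrt(81 - 4*sqrt(3)) + 9)^(1/3))/12)*cos(z*(-6^(2/3)*(sqrt(81 - 4*sqrt(3)) + 9)^(1/3) + 2*2^(1/3)*3^(5/6)/(sqrt(81 - 4*sqrt(3)) + 9)^(1/3))/12) + C4*exp(-z*(2*6^(1/3)/(sqrt(81 - 4*sqrt(3)) + 9)^(1/3) + 2^(2/3)*3^(1/6)*(sqrt(81 - 4*sqrt(3)) + 9)^(1/3))/6) - 4*z^3/3 - 11*z^2/2 - 11*z


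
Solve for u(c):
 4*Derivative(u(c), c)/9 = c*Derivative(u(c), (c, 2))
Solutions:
 u(c) = C1 + C2*c^(13/9)


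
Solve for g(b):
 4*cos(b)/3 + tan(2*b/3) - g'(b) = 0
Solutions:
 g(b) = C1 - 3*log(cos(2*b/3))/2 + 4*sin(b)/3


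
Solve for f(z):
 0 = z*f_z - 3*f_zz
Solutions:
 f(z) = C1 + C2*erfi(sqrt(6)*z/6)
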